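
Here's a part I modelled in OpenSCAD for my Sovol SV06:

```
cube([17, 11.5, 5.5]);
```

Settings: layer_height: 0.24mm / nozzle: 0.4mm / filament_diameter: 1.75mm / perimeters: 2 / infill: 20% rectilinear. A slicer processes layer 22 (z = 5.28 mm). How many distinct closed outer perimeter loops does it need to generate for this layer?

At z = 5.28 mm: the cube is present — its section is the full 17×11.5 rectangle. The result has 1 disconnected region.

1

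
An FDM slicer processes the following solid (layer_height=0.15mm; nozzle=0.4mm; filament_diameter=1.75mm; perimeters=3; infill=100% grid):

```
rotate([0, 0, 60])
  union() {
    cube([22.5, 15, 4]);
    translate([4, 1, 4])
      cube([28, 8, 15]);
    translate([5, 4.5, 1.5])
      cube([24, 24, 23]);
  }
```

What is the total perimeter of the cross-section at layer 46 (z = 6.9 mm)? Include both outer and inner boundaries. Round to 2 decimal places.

111.00 mm

At z = 6.9 mm: the cube is not intersected at this z (z outside [0, 4]); the cube at (4, 1) (footprint 28×8) is included at this height (perimeter 72.00 mm); the 24×24 cube at (5, 4.5) contributes its full rectangle (perimeter 96.00 mm); Merging all regions: the regions partially overlap (shared area 108.00 mm²), so the edge portions inside another operand are dropped and the merged outline is re-measured after clipping — boundary = 111.00 mm; (whole slice rotated 60° about Z — lengths, areas and connectivity unchanged). Overall, the cross-section is a single solid region. Total boundary length (outer) = 111.00 mm.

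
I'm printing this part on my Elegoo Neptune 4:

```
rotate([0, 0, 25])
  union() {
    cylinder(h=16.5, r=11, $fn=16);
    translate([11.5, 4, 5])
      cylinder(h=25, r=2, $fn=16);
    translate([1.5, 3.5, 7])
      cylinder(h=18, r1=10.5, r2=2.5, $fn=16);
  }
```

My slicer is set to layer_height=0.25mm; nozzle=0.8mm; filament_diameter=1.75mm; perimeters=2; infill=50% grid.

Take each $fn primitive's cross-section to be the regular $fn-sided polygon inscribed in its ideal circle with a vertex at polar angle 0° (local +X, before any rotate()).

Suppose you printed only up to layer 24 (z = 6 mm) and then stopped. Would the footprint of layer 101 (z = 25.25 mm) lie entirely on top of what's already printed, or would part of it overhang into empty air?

entirely on top

Compare the two slices. At z = 6: the r=11 cylinder contributes a regular 16-gon of circumradius 11 (area = (16/2)·11.000²·sin(360°/16) = 370.44 mm²); the r=2 cylinder at (11.5, 4) contributes a regular 16-gon of circumradius 2 (area = (16/2)·2.000²·sin(360°/16) = 12.25 mm²); the cone at (1.5, 3.5) is not intersected at this z (z outside [7, 25]); Taking the union: the regions partially overlap — summed areas 382.68 mm² minus the doubly-counted overlap 1.32 mm² gives 381.37 mm² — area = 381.37 mm²; (rotated 25° about Z; rotation is an isometry so areas/perimeters/island counts are preserved). At z = 25.25: the cylinder is absent (z outside [0, 16.5]); the cylinder at (11.5, 4): section is a regular 16-gon, circumradius r=2 (area = (16/2)·2.000²·sin(360°/16) = 12.25 mm²); the cone at (1.5, 3.5) does not reach this height (z outside [7, 25]); Taking the union: only the r=2 cylinder at (11.5, 4) is present, so the union is just that shape — area = 12.25 mm²; (rotated 25° about Z; rotation is an isometry so areas/perimeters/island counts are preserved). Checking containment: the cross-section at z = 25.25 is a subset of the cross-section at z = 6.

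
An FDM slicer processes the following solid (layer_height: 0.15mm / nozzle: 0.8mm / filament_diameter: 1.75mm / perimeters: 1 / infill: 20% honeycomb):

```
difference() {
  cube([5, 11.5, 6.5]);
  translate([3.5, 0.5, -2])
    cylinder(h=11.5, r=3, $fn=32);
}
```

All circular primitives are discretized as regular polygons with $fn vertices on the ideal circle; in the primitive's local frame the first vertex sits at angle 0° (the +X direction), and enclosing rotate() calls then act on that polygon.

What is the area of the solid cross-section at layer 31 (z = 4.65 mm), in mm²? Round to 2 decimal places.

43.95 mm²

At z = 4.65 mm: the cube is present — its section is the full 5×11.5 rectangle (area 57.50 mm²); the r=3 cylinder at (3.5, 0.5) gives a regular 32-gon of circumradius 3 (constant along its height) (area = (32/2)·3.000²·sin(360°/32) = 28.09 mm²); Subtracting the remaining from the first: starting from the 5×11.5 cube (57.50 mm²), the r=3 cylinder at (3.5, 0.5) partially overlaps it — only the 13.55 mm² overlap (of its 28.09 mm²) is removed, clipping the outline — area = 43.95 mm². Overall, the cross-section is a single solid region. Net area = 43.95 mm².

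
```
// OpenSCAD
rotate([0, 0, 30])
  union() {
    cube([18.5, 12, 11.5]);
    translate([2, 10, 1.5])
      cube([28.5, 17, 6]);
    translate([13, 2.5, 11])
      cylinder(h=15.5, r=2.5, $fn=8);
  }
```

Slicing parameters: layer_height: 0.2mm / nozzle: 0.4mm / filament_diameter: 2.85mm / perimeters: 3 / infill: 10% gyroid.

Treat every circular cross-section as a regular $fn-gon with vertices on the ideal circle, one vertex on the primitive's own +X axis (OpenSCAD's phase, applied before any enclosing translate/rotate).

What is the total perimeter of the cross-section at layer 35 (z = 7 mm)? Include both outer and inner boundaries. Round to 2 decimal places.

115.00 mm

At z = 7 mm: the cube (footprint 18.5×12) is included at this height (perimeter 61.00 mm); the cube at (2, 10) (footprint 28.5×17) is included at this height (perimeter 91.00 mm); the cylinder at (13, 2.5) is absent (z outside [11, 26.5]); Merging all regions: the regions partially overlap (shared area 33.00 mm²), so the edge portions inside another operand are dropped and the merged outline is re-measured after clipping — boundary = 115.00 mm; (whole slice rotated 30° about Z — lengths, areas and connectivity unchanged). Overall, the cross-section is a single solid region. Total boundary length (outer) = 115.00 mm.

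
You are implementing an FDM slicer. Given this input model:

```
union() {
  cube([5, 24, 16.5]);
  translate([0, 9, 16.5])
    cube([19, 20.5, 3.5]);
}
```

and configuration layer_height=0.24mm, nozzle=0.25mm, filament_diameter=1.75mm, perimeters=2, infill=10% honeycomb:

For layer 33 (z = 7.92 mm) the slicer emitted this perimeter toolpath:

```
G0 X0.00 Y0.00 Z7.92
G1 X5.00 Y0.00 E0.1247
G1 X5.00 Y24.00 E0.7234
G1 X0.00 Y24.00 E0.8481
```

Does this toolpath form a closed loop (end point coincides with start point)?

Start point (G0): (0.00, 0.00). End point (last G1): the path does not return to the start — open.

no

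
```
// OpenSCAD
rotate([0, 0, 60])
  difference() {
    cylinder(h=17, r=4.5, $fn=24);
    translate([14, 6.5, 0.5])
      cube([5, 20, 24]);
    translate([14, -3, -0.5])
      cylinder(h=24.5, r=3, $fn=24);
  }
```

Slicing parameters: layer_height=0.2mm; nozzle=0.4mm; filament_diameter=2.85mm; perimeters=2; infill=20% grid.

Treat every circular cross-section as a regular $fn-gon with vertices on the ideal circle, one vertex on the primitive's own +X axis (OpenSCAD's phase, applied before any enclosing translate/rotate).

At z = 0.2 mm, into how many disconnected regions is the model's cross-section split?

1

At z = 0.2 mm: the cylinder: section is a regular 24-gon, circumradius r=4.5; the cube at (14, 6.5) is absent (z outside [0.5, 24.5]); the r=3 cylinder at (14, -3) contributes a regular 24-gon of circumradius 3; Taking the first minus the rest: starting from the r=4.5 cylinder, the r=3 cylinder at (14, -3) misses the remaining region (no effect) — 1 connected region; (whole slice rotated 60° about Z — lengths, areas and connectivity unchanged). The result has 1 disconnected region.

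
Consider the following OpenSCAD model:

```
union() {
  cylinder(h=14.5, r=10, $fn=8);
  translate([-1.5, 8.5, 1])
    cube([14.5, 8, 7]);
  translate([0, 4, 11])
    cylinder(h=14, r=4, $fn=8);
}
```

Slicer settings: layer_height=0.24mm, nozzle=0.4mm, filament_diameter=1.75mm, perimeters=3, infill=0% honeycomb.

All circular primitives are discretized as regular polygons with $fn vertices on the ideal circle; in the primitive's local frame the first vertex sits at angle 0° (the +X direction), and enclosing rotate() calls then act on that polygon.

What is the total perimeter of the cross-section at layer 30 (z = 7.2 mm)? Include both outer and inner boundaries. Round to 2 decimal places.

At z = 7.2 mm: the r=10 cylinder contributes a regular 8-gon of circumradius 10 (perimeter = 2·8·10.000·sin(180°/8) = 61.23 mm); the 14.5×8 cube at (-1.5, 8.5) contributes its full rectangle (perimeter 45.00 mm); the cylinder at (0, 4) is not intersected at this z (z outside [11, 25]); Combining (union): the regions partially overlap (shared area 4.50 mm²), so the edge portions inside another operand are dropped and the merged outline is re-measured after clipping — boundary = 94.69 mm. Overall, the cross-section is a single solid region. Total boundary length (outer) = 94.69 mm.

94.69 mm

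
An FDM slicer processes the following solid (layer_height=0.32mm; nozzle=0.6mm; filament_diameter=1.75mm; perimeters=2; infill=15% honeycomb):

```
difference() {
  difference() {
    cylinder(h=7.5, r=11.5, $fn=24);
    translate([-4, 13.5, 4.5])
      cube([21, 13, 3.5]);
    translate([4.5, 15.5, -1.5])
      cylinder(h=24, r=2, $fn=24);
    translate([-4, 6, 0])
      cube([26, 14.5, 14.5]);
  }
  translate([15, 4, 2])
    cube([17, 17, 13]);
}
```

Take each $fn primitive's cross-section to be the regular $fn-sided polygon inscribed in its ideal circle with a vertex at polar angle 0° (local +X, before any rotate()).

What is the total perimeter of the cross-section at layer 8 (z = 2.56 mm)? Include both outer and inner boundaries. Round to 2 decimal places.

74.70 mm

At z = 2.56 mm: the r=11.5 cylinder contributes a regular 24-gon of circumradius 11.5 (perimeter = 2·24·11.500·sin(180°/24) = 72.05 mm); the cube at (-4, 13.5) is absent (z outside [4.5, 8]); the cylinder at (4.5, 15.5): section is a regular 24-gon, circumradius r=2 (perimeter = 2·24·2.000·sin(180°/24) = 12.53 mm); the cube at (-4, 6) (footprint 26×14.5) is included at this height (perimeter 81.00 mm); Subtracting the remaining from the first: starting from the r=11.5 cylinder, the r=2 cylinder at (4.5, 15.5) misses the remaining region (no effect); the 26×14.5 cube at (-4, 6) partially overlaps it — only the 58.16 mm² overlap (of its 377.00 mm²) is removed, clipping the outline — boundary = 74.70 mm; the cube at (15, 4) is present — its section is the full 17×17 rectangle (perimeter 68.00 mm); Taking the first minus the rest: starting from that combined region, the 17×17 cube at (15, 4) misses the remaining region (no effect) — boundary = 74.70 mm. Overall, the cross-section is a single solid region. Total boundary length (outer) = 74.70 mm.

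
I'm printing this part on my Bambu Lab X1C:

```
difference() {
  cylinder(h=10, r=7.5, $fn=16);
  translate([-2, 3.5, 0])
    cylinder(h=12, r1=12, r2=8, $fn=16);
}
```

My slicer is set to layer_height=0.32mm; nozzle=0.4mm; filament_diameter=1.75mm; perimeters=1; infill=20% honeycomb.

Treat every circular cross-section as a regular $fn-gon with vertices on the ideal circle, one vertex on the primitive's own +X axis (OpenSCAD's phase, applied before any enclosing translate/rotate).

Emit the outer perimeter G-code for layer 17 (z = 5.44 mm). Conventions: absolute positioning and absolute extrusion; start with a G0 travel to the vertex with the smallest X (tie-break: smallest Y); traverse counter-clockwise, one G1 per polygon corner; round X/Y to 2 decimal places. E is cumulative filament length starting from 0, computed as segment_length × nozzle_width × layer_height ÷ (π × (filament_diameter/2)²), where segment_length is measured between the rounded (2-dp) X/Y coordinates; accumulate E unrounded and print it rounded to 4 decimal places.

G0 X-3.76 Y-6.34 Z5.44
G1 X-2.87 Y-6.93 E0.0568
G1 X0.00 Y-7.50 E0.2125
G1 X2.87 Y-6.93 E0.3683
G1 X5.30 Y-5.30 E0.5240
G1 X6.93 Y-2.87 E0.6797
G1 X7.50 Y0.00 E0.8354
G1 X7.50 Y0.02 E0.8365
G1 X7.41 Y-0.40 E0.8593
G1 X5.20 Y-3.70 E1.0707
G1 X1.90 Y-5.91 E1.2820
G1 X-2.00 Y-6.69 E1.4937
G1 X-3.76 Y-6.34 E1.5892

At z = 5.44 mm: the r=7.5 cylinder contributes a regular 16-gon of circumradius 7.5; the cone at (-2, 3.5) contributes a regular 16-gon of circumradius 10.187 (interpolated between r1=12 and r2=8 at t=0.453); After the difference (first − rest): starting from the r=7.5 cylinder, the cone at (-2, 3.5) partially overlaps it — only the 158.99 mm² overlap (of its 317.68 mm²) is removed, clipping the outline — 1 connected region. The outline is a single polygon with 12 vertices. Extrusion per mm of travel: 0.4 × 0.32 / (π × 0.875²) = 0.053216. Accumulating E over each segment gives final E = 1.5892.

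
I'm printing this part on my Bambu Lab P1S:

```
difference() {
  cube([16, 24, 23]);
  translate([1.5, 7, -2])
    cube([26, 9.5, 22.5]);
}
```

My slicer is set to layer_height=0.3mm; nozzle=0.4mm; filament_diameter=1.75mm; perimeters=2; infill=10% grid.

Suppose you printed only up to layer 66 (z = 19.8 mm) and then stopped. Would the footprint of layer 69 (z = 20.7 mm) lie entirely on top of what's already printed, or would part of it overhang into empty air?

part overhangs

Compare the two slices. At z = 19.8: the cube is present — its section is the full 16×24 rectangle (area 384.00 mm²); the 26×9.5 cube at (1.5, 7) contributes its full rectangle (area 247.00 mm²); After the difference (first − rest): starting from the 16×24 cube (384.00 mm²), the 26×9.5 cube at (1.5, 7) partially overlaps it — only the 137.75 mm² overlap (of its 247.00 mm²) is removed, clipping the outline — area = 246.25 mm². At z = 20.7: the cube (footprint 16×24) is included at this height (area 384.00 mm²); the cube at (1.5, 7) does not reach this height (z outside [-2, 20.5]); Taking the first minus the rest: none of the subtracted shapes is present at this height, so the 16×24 cube is unchanged — area = 384.00 mm². Checking containment: at z = 20.7 the cross-section extends beyond the z = 19.8 cross-section by about 137.75 mm².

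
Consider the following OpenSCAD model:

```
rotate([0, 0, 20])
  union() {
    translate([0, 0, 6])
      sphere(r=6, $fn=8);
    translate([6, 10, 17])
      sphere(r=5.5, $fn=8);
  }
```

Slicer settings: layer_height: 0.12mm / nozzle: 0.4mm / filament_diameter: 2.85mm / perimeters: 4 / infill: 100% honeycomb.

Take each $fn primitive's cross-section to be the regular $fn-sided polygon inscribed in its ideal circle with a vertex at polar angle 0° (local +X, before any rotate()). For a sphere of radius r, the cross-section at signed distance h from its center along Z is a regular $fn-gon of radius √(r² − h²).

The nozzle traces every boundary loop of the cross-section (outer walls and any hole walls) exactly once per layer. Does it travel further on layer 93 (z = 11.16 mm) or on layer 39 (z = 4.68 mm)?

Layer 93 (z = 11.16): the r=6 sphere slices to a regular 8-gon of circumradius 3.062 (√(r²−h²) with h=5.16 from center) (perimeter = 2·8·3.062·sin(180°/8) = 18.75 mm); the sphere at (6, 10) is absent (|z−center|=5.840 > r=5.5); Combining (union): only the r=6 sphere is present, so the union is just that shape — boundary = 18.75 mm; (whole slice rotated 20° about Z — lengths, areas and connectivity unchanged). So its perimeter = 18.75 mm. Layer 39 (z = 4.68): the r=6 sphere contributes a regular 8-gon of circumradius √(6²−1.32²) = 5.853 (perimeter = 2·8·5.853·sin(180°/8) = 35.84 mm); the sphere at (6, 10) does not reach this height (|z−center|=12.320 > r=5.5); Taking the union: only the r=6 sphere is present, so the union is just that shape — boundary = 35.84 mm; (rotated 20° about Z; rotation is an isometry so areas/perimeters/island counts are preserved). So its perimeter = 35.84 mm. Layer 39 is larger (35.84 vs 18.75 mm).

layer 39 (z = 4.68 mm)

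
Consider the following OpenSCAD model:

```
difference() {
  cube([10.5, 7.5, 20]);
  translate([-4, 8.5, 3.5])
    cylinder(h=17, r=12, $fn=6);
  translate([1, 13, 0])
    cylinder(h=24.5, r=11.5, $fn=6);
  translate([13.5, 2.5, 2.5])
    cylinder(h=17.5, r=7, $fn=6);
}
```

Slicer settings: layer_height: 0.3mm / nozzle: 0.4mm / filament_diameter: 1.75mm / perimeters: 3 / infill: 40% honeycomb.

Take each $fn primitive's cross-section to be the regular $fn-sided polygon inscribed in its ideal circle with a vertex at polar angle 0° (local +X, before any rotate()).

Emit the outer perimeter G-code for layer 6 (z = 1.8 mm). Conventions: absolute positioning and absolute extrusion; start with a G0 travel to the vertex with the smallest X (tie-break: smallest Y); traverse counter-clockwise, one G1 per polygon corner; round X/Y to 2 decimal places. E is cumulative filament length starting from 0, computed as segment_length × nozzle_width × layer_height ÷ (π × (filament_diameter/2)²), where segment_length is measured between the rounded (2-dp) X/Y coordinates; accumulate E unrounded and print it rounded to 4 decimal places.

G0 X0.00 Y0.00 Z1.80
G1 X10.50 Y0.00 E0.5238
G1 X10.50 Y7.50 E0.8980
G1 X9.32 Y7.50 E0.9569
G1 X6.75 Y3.04 E1.2137
G1 X0.00 Y3.04 E1.5505
G1 X0.00 Y0.00 E1.7021

At z = 1.8 mm: the 10.5×7.5 cube contributes its full rectangle; the cylinder at (-4, 8.5) does not reach this height (z outside [3.5, 20.5]); the r=11.5 cylinder at (1, 13) contributes a regular 6-gon of circumradius 11.5; the cylinder at (13.5, 2.5) is absent (z outside [2.5, 20]); Subtracting the remaining from the first: starting from the 10.5×7.5 cube, the r=11.5 cylinder at (1, 13) partially overlaps it — only the 35.84 mm² overlap (of its 343.60 mm²) is removed, clipping the outline — 1 connected region. The outline is a single polygon with 6 vertices. Extrusion per mm of travel: 0.4 × 0.3 / (π × 0.875²) = 0.049890. Accumulating E over each segment gives final E = 1.7021.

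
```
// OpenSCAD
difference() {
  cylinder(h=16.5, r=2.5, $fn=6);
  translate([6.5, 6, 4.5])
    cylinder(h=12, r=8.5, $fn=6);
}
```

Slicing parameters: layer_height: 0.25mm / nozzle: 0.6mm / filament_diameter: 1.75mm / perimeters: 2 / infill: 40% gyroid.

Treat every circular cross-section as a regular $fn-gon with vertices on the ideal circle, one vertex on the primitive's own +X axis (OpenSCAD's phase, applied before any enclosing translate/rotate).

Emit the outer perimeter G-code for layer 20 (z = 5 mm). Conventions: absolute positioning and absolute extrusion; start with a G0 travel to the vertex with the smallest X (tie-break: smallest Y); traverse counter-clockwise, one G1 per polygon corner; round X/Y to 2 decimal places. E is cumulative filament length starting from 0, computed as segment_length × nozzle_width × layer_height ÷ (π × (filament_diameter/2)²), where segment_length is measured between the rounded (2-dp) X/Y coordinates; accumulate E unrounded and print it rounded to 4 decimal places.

At z = 5 mm: the cylinder: section is a regular 6-gon, circumradius r=2.5; the r=8.5 cylinder at (6.5, 6) contributes a regular 6-gon of circumradius 8.5; After the difference (first − rest): starting from the r=2.5 cylinder, the r=8.5 cylinder at (6.5, 6) partially overlaps it — only the 2.71 mm² overlap (of its 187.71 mm²) is removed, clipping the outline — 1 connected region. The outline is a single polygon with 6 vertices. Extrusion per mm of travel: 0.6 × 0.25 / (π × 0.875²) = 0.062363. Accumulating E over each segment gives final E = 0.8717.

G0 X-2.50 Y0.00 Z5.00
G1 X-1.25 Y-2.17 E0.1562
G1 X1.25 Y-2.17 E0.3121
G1 X1.98 Y-0.90 E0.4034
G1 X0.21 Y2.17 E0.6244
G1 X-1.25 Y2.17 E0.7155
G1 X-2.50 Y0.00 E0.8717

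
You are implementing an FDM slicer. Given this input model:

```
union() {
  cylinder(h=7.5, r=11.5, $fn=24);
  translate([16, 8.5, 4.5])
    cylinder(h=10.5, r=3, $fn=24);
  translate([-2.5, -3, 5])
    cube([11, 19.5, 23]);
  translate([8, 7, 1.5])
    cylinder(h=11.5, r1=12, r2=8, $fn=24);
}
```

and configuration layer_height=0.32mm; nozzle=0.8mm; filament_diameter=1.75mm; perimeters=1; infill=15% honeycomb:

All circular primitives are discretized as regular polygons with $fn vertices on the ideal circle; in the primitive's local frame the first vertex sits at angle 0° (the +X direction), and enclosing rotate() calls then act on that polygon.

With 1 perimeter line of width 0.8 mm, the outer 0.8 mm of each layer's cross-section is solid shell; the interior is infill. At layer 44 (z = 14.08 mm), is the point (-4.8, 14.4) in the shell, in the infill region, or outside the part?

outside

At z = 14.08 mm: the cylinder does not reach this height (z outside [0, 7.5]); the r=3 cylinder at (16, 8.5) gives a regular 24-gon of circumradius 3 (constant along its height); the 11×19.5 cube at (-2.5, -3) contributes its full rectangle; the cone at (8, 7) is not intersected at this z (z outside [1.5, 13]); Combining (union): the 2 present regions are separate (no shared area or edge), so areas and boundary lengths simply add and each stays a separate island — 2 connected regions. Overall, the cross-section has 2 separate islands. The nearest boundary edge runs (-2.50, -3.00)→(-2.50, 16.50); distance from the point to it = 2.30 mm. The point is not inside any of the regions above, so it lies outside the cross-section (2.30 mm from the nearest boundary).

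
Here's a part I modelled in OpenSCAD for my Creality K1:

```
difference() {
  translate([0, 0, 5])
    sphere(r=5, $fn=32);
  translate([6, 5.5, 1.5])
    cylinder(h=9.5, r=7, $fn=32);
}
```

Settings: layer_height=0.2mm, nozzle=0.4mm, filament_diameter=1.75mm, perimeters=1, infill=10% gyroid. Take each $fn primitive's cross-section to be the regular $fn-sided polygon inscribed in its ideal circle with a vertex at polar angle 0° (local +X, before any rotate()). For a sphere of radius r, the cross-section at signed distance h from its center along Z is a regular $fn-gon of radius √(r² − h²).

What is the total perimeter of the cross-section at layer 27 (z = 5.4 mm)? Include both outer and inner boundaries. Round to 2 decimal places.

30.23 mm

At z = 5.4 mm: the r=5 sphere slices to a regular 32-gon of circumradius 4.984 (√(r²−h²) with h=0.4 from center) (perimeter = 2·32·4.984·sin(180°/32) = 31.26 mm); the cylinder at (6, 5.5): section is a regular 32-gon, circumradius r=7 (perimeter = 2·32·7.000·sin(180°/32) = 43.91 mm); Subtracting the remaining from the first: starting from the r=5 sphere, the r=7 cylinder at (6, 5.5) partially overlaps it — only the 22.49 mm² overlap (of its 152.95 mm²) is removed, clipping the outline — boundary = 30.23 mm. Overall, the cross-section is a single solid region. Total boundary length (outer) = 30.23 mm.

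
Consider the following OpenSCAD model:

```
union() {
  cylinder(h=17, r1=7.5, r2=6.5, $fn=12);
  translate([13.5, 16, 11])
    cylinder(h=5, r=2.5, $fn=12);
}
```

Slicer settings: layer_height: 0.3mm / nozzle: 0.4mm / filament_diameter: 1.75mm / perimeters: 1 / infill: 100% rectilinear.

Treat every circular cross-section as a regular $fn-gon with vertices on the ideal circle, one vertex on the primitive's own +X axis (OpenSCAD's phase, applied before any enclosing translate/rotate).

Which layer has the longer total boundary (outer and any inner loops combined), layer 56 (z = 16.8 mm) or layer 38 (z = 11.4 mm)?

layer 38 (z = 11.4 mm)

Layer 56 (z = 16.8): the cone: at t=0.988 of its height the radius interpolates to r₁+(r₂−r₁)t = 6.512, giving a regular 12-gon of that circumradius (perimeter = 2·12·6.512·sin(180°/12) = 40.45 mm); the cylinder at (13.5, 16) is not intersected at this z (z outside [11, 16]); Merging all regions: only the cone is present, so the union is just that shape — boundary = 40.45 mm. So its perimeter = 40.45 mm. Layer 38 (z = 11.4): the cone: at t=0.671 of its height the radius interpolates to r₁+(r₂−r₁)t = 6.829, giving a regular 12-gon of that circumradius (perimeter = 2·12·6.829·sin(180°/12) = 42.42 mm); the r=2.5 cylinder at (13.5, 16) gives a regular 12-gon of circumradius 2.5 (constant along its height) (perimeter = 2·12·2.500·sin(180°/12) = 15.53 mm); Merging all regions: the 2 present regions are separate (no shared area or edge), so areas and boundary lengths simply add and each stays a separate island — boundary = 57.95 mm. So its perimeter = 57.95 mm. Layer 38 is larger (57.95 vs 40.45 mm).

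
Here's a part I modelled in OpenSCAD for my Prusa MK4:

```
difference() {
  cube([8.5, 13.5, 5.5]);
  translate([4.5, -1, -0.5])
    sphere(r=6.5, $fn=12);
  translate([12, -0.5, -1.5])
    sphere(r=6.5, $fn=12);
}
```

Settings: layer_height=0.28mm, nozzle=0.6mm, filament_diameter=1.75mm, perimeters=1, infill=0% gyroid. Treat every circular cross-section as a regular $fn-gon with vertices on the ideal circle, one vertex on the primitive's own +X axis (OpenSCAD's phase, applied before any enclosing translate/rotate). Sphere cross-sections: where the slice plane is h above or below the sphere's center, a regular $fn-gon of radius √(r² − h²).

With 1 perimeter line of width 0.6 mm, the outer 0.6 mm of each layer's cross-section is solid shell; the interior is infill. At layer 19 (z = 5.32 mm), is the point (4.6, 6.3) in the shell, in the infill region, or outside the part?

infill

At z = 5.32 mm: the cube is present — its section is the full 8.5×13.5 rectangle; the r=6.5 sphere at (4.5, -1) contributes a regular 12-gon of circumradius √(6.5²−5.82²) = 2.894; the sphere at (12, -0.5) does not reach this height (|z−center|=6.820 > r=6.5); Subtracting the remaining from the first: starting from the 8.5×13.5 cube, the r=6.5 sphere at (4.5, -1) partially overlaps it — only the 7.05 mm² overlap (of its 25.13 mm²) is removed, clipping the outline — 1 connected region. Overall, the cross-section is a single solid region. The nearest boundary edge runs (8.50, 13.50)→(8.50, 0.00); distance from the point to it = 3.90 mm. The point is inside the cross-section and 3.90 mm from the nearest boundary — more than the 0.6 mm shell width (1 × 0.6), so it's in the infill interior.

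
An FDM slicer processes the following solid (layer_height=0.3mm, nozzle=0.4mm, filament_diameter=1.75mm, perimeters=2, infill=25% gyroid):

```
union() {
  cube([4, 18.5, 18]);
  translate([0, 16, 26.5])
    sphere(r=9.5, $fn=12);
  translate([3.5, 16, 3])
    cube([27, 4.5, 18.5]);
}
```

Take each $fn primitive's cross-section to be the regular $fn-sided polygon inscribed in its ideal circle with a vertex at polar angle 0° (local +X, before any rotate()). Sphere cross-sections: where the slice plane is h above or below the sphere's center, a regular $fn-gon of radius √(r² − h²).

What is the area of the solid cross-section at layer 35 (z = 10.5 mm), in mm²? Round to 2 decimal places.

194.25 mm²

At z = 10.5 mm: the cube (footprint 4×18.5) is included at this height (area 74.00 mm²); the sphere at (0, 16) is not intersected at this z (|z−center|=16.000 > r=9.5); the 27×4.5 cube at (3.5, 16) contributes its full rectangle (area 121.50 mm²); Taking the union: the regions partially overlap — summed areas 195.50 mm² minus the doubly-counted overlap 1.25 mm² gives 194.25 mm² — area = 194.25 mm². Overall, the cross-section is a single solid region. Net area = 194.25 mm².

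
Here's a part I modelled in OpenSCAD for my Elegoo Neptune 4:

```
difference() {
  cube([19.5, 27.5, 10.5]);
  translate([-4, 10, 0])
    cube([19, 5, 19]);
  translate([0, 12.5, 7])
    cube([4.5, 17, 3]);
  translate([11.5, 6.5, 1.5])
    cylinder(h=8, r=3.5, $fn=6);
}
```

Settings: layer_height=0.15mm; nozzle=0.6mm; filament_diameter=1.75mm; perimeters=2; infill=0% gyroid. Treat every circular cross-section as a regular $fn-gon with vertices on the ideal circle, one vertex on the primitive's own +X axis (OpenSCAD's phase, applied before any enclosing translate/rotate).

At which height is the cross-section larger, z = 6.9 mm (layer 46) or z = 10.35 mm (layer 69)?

Layer 46 (z = 6.9): the cube (footprint 19.5×27.5) is included at this height (area 536.25 mm²); the 19×5 cube at (-4, 10) contributes its full rectangle (area 95.00 mm²); the cube at (0, 12.5) is absent (z outside [7, 10]); the r=3.5 cylinder at (11.5, 6.5) gives a regular 6-gon of circumradius 3.5 (constant along its height) (area = (6/2)·3.500²·sin(360°/6) = 31.83 mm²); After the difference (first − rest): starting from the 19.5×27.5 cube (536.25 mm²), the 19×5 cube at (-4, 10) partially overlaps it — only the 75.00 mm² overlap (of its 95.00 mm²) is removed, clipping the outline; the r=3.5 cylinder at (11.5, 6.5) lies wholly inside it (removes its full 31.83 mm² and its 21.00 mm outline becomes a hole wall) — area = 429.42 mm². So its area = 429.42 mm². Layer 69 (z = 10.35): the cube is present — its section is the full 19.5×27.5 rectangle (area 536.25 mm²); the cube at (-4, 10) is present — its section is the full 19×5 rectangle (area 95.00 mm²); the cube at (0, 12.5) is not intersected at this z (z outside [7, 10]); the cylinder at (11.5, 6.5) is absent (z outside [1.5, 9.5]); After the difference (first − rest): starting from the 19.5×27.5 cube (536.25 mm²), the 19×5 cube at (-4, 10) partially overlaps it — only the 75.00 mm² overlap (of its 95.00 mm²) is removed, clipping the outline — area = 461.25 mm². So its area = 461.25 mm². Layer 69 is larger (461.25 vs 429.42 mm²).

layer 69 (z = 10.35 mm)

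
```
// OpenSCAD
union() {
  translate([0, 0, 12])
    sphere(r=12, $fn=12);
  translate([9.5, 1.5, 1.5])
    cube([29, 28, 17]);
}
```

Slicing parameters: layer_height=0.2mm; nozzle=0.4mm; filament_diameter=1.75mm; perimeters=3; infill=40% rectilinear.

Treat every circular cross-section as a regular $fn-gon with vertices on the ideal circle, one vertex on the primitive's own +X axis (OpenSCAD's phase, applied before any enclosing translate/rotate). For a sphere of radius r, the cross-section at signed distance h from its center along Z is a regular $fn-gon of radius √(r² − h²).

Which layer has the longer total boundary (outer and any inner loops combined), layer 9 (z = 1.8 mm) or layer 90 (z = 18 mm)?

layer 90 (z = 18 mm)

Layer 9 (z = 1.8): the r=12 sphere contributes a regular 12-gon of circumradius √(12²−10.2²) = 6.321 (perimeter = 2·12·6.321·sin(180°/12) = 39.27 mm); the cube at (9.5, 1.5) (footprint 29×28) is included at this height (perimeter 114.00 mm); Taking the union: the 2 present regions are separate (no shared area or edge), so areas and boundary lengths simply add and each stays a separate island — boundary = 153.27 mm. So its perimeter = 153.27 mm. Layer 90 (z = 18): the r=12 sphere contributes a regular 12-gon of circumradius √(12²−6²) = 10.392 (perimeter = 2·12·10.392·sin(180°/12) = 64.55 mm); the 29×28 cube at (9.5, 1.5) contributes its full rectangle (perimeter 114.00 mm); Taking the union: the regions partially overlap (shared area 0.45 mm²), so the edge portions inside another operand are dropped and the merged outline is re-measured after clipping — boundary = 174.34 mm. So its perimeter = 174.34 mm. Layer 90 is larger (174.34 vs 153.27 mm).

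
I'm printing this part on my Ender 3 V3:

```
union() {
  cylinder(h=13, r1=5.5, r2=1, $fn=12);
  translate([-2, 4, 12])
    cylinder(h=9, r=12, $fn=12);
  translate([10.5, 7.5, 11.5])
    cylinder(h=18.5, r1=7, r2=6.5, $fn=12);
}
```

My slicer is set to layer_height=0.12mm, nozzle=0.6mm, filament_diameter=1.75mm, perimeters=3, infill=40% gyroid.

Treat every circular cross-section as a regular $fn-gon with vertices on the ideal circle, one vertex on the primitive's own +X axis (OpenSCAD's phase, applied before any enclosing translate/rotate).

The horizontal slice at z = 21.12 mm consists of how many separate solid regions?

At z = 21.12 mm: the cone is absent (z outside [0, 13]); the cylinder at (-2, 4) does not reach this height (z outside [12, 21]); the cone at (10.5, 7.5) (r1=7→r2=6.5) has section circumradius 6.740 here — a regular 12-gon; Combining (union): only the cone at (10.5, 7.5) is present, so the union is just that shape — 1 connected region. The result has 1 disconnected region.

1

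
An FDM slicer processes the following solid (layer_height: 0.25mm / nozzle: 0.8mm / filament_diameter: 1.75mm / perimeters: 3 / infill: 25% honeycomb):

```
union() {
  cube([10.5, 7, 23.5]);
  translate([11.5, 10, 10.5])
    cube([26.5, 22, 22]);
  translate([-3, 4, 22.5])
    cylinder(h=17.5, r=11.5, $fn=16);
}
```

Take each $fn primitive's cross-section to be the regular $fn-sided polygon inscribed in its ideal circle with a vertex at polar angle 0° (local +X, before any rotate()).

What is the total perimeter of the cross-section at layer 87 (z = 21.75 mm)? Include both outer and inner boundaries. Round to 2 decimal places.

132.00 mm

At z = 21.75 mm: the cube is present — its section is the full 10.5×7 rectangle (perimeter 35.00 mm); the 26.5×22 cube at (11.5, 10) contributes its full rectangle (perimeter 97.00 mm); the cylinder at (-3, 4) is not intersected at this z (z outside [22.5, 40]); Merging all regions: the 2 present regions are separate (no shared area or edge), so areas and boundary lengths simply add and each stays a separate island — boundary = 132.00 mm. Overall, the cross-section has 2 separate islands. Total boundary length (outer) = 132.00 mm.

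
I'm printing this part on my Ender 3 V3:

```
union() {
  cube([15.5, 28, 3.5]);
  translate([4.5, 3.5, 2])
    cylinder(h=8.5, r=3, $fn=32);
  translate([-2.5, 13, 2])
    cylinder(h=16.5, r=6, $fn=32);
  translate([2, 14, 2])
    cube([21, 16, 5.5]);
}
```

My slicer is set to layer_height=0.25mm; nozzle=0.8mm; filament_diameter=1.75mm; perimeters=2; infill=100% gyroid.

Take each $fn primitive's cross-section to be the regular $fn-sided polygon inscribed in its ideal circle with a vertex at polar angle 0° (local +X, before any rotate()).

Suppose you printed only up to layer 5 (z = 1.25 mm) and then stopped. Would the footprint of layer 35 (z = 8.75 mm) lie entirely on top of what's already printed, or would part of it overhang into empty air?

Compare the two slices. At z = 1.25: the cube is present — its section is the full 15.5×28 rectangle (area 434.00 mm²); the cylinder at (4.5, 3.5) does not reach this height (z outside [2, 10.5]); the cylinder at (-2.5, 13) is absent (z outside [2, 18.5]); the cube at (2, 14) is not intersected at this z (z outside [2, 7.5]); Merging all regions: only the 15.5×28 cube is present, so the union is just that shape — area = 434.00 mm². At z = 8.75: the cube is absent (z outside [0, 3.5]); the r=3 cylinder at (4.5, 3.5) contributes a regular 32-gon of circumradius 3 (area = (32/2)·3.000²·sin(360°/32) = 28.09 mm²); the r=6 cylinder at (-2.5, 13) gives a regular 32-gon of circumradius 6 (constant along its height) (area = (32/2)·6.000²·sin(360°/32) = 112.37 mm²); the cube at (2, 14) does not reach this height (z outside [2, 7.5]); Taking the union: the 2 present regions are separate (no shared area or edge), so areas and boundary lengths simply add and each stays a separate island — area = 140.47 mm². Checking containment: at z = 8.75 the cross-section extends beyond the z = 1.25 cross-section by about 85.20 mm².

part overhangs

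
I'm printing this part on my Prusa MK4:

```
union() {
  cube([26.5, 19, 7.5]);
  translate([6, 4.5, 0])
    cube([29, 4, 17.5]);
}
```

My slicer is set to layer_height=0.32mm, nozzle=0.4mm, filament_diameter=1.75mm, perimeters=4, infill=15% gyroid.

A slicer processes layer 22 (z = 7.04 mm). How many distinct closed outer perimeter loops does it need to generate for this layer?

1

At z = 7.04 mm: the cube is present — its section is the full 26.5×19 rectangle; the 29×4 cube at (6, 4.5) contributes its full rectangle; Combining (union): the regions partially overlap (shared area 82.00 mm²), so overlapping operands fuse into one piece — 1 connected region. The result has 1 disconnected region.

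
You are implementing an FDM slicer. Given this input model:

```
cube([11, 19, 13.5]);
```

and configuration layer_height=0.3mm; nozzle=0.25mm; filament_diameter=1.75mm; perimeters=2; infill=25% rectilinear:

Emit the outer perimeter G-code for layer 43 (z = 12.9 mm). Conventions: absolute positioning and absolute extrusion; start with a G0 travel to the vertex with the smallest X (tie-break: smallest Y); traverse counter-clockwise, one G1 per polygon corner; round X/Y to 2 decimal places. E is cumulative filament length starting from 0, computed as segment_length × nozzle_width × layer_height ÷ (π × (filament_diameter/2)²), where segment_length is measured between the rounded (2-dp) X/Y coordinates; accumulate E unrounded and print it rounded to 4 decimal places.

At z = 12.9 mm: the 11×19 cube contributes its full rectangle. The outline is a single polygon with 4 vertices. Extrusion per mm of travel: 0.25 × 0.3 / (π × 0.875²) = 0.031181. Accumulating E over each segment gives final E = 1.8709.

G0 X0.00 Y0.00 Z12.90
G1 X11.00 Y0.00 E0.3430
G1 X11.00 Y19.00 E0.9354
G1 X0.00 Y19.00 E1.2784
G1 X0.00 Y0.00 E1.8709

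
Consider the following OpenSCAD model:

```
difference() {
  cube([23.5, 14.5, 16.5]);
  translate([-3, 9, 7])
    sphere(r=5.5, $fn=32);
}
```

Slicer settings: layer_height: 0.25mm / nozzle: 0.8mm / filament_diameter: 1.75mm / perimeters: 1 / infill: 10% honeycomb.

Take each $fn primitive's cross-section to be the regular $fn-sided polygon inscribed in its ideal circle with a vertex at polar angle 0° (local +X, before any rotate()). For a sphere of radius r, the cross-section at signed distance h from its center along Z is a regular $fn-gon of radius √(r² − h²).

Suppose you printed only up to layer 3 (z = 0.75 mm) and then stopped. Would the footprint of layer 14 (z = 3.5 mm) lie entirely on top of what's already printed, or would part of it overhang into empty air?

Compare the two slices. At z = 0.75: the 23.5×14.5 cube contributes its full rectangle (area 340.75 mm²); the sphere at (-3, 9) is not intersected at this z (|z−center|=6.250 > r=5.5); Subtracting the remaining from the first: none of the subtracted shapes is present at this height, so the 23.5×14.5 cube is unchanged — area = 340.75 mm². At z = 3.5: the cube is present — its section is the full 23.5×14.5 rectangle (area 340.75 mm²); the sphere at (-3, 9): section is a regular 32-gon, circumradius = √(r²−h²) = √(5.5²−3.5²) = 4.243 (area = (32/2)·4.243²·sin(360°/32) = 56.19 mm²); After the difference (first − rest): starting from the 23.5×14.5 cube (340.75 mm²), the r=5.5 sphere at (-3, 9) partially overlaps it — only the 5.05 mm² overlap (of its 56.19 mm²) is removed, clipping the outline — area = 335.70 mm². Checking containment: the cross-section at z = 3.5 is a subset of the cross-section at z = 0.75.

entirely on top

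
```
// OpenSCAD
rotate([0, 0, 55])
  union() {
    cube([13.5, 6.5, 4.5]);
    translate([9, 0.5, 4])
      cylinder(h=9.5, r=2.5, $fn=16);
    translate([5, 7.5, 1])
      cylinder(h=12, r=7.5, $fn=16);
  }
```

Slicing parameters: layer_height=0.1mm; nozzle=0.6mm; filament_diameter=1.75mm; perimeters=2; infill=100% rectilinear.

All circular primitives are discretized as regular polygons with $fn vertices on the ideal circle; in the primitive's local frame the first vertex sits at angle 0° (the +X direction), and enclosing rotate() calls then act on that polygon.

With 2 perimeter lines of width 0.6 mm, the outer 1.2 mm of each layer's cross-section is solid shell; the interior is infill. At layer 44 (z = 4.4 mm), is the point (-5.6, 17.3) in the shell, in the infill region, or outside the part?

At z = 4.4 mm: the cube (footprint 13.5×6.5) is included at this height; the r=2.5 cylinder at (9, 0.5) contributes a regular 16-gon of circumradius 2.5; the cylinder at (5, 7.5): section is a regular 16-gon, circumradius r=7.5; Combining (union): the regions partially overlap (shared area 76.62 mm²), so overlapping operands fuse into one piece — 1 connected region; (rotated 55° about Z; rotation is an isometry so areas/perimeters/island counts are preserved). Overall, the cross-section is a single solid region. Undo the 55° rotation: the query point maps to (10.959, 14.510) in the un-rotated model frame. The nearest boundary edge runs (7.87, 14.43)→(10.30, 12.80); distance from the point to it = 1.78 mm. The point is not inside any of the regions above, so it lies outside the cross-section (1.78 mm from the nearest boundary).

outside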